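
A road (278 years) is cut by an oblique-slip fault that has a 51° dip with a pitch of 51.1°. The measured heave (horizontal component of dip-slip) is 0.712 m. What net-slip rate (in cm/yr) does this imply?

dip-slip = heave / cos(dip) = 0.712 / cos(51°) = 1.131 m
net slip = dip-slip / sin(rake) = 1.131 / sin(51.1°) = 1.454 m
rate = 1.454 m / 278 years = 0.00523 m/yr = 0.523 cm/yr

0.523 cm/yr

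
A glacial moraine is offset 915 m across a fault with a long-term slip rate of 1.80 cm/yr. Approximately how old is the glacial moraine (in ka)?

age = offset / rate = 915 m / (1.80 cm/yr) = 50800 yr = 50.8 ka

50.8 ka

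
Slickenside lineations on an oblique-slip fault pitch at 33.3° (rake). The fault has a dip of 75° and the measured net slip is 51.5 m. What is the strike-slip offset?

strike-slip = net slip × cos(rake) = 51.5 m × cos(33.3°) = 43 m

43 m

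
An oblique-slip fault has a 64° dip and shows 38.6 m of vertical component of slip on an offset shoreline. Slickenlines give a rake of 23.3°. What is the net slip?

109 m

dip-slip = throw / sin(dip) = 38.6 / sin(64°) = 42.95 m
net slip = dip-slip / sin(rake) = 42.95 / sin(23.3°) = 109 m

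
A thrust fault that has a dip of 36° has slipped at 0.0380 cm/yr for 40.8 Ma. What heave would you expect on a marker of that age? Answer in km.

dip-slip = rate × time = 0.0380 cm/yr × 40.8 Ma = 15500 m
heave = dip-slip × cos(dip) = 15500 × cos(36°) = 12500 m = 12.5 km

12.5 km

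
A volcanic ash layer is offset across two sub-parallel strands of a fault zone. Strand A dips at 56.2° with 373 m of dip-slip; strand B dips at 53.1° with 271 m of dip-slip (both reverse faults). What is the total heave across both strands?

heave_A = 373 × cos(56.2°) = 207.5 m
heave_B = 271 × cos(53.1°) = 162.7 m
total = 207.5 + 162.7 = 370 m

370 m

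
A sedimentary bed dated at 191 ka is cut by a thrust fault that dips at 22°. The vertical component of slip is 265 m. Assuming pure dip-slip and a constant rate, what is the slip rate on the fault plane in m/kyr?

dip-slip = throw / sin(dip) = 265 m / sin(22°) = 707.4 m
rate = 707.4 m / 191 ka = 0.00370 m/yr = 3.70 m/kyr

3.70 m/kyr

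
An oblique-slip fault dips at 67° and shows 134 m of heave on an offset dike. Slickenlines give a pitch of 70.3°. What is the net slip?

dip-slip = heave / cos(dip) = 134 / cos(67°) = 342.9 m
net slip = dip-slip / sin(rake) = 342.9 / sin(70.3°) = 364 m

364 m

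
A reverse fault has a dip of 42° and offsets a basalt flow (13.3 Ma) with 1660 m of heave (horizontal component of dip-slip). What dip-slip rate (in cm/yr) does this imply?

0.0168 cm/yr

dip-slip = heave / cos(dip) = 1660 m / cos(42°) = 2234 m
rate = 2234 m / 13.3 Ma = 0.000168 m/yr = 0.0168 cm/yr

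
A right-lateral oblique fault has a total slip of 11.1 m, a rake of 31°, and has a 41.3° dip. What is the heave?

4.29 m

dip-slip = net slip × sin(rake) = 11.1 m × sin(31°) = 5.717 m
heave = dip-slip × cos(dip) = 5.717 × cos(41.3°) = 4.29 m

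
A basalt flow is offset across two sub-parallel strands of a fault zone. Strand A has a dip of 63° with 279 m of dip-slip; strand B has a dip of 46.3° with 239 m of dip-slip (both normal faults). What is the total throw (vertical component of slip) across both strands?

421 m

throw_A = 279 × sin(63°) = 248.6 m
throw_B = 239 × sin(46.3°) = 172.8 m
total = 248.6 + 172.8 = 421 m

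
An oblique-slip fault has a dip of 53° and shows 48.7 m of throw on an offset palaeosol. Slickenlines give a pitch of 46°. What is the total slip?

84.8 m

dip-slip = throw / sin(dip) = 48.7 / sin(53°) = 60.98 m
net slip = dip-slip / sin(rake) = 60.98 / sin(46°) = 84.8 m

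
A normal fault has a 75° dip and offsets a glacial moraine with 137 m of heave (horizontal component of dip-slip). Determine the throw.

511 m

throw = heave × tan(dip) = 137 × tan(75°) = 511 m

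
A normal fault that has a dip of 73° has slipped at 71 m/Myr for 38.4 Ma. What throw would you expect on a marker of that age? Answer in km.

dip-slip = rate × time = 71 m/Myr × 38.4 Ma = 2726 m
throw = dip-slip × sin(dip) = 2726 × sin(73°) = 2610 m = 2.61 km

2.61 km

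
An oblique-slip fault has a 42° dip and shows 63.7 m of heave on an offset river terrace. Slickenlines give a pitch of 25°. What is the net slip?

dip-slip = heave / cos(dip) = 63.7 / cos(42°) = 85.72 m
net slip = dip-slip / sin(rake) = 85.72 / sin(25°) = 203 m

203 m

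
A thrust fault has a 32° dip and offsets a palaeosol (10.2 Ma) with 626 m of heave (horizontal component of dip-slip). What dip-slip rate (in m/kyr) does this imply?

0.0724 m/kyr

dip-slip = heave / cos(dip) = 626 m / cos(32°) = 738.2 m
rate = 738.2 m / 10.2 Ma = 0.0000724 m/yr = 0.0724 m/kyr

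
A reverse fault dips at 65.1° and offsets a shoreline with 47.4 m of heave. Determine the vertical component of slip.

throw = heave × tan(dip) = 47.4 × tan(65.1°) = 102 m

102 m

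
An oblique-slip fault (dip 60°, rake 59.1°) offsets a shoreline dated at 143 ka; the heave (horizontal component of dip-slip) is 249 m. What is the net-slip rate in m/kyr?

dip-slip = heave / cos(dip) = 249 / cos(60°) = 498 m
net slip = dip-slip / sin(rake) = 498 / sin(59.1°) = 580.4 m
rate = 580.4 m / 143 ka = 0.00406 m/yr = 4.06 m/kyr

4.06 m/kyr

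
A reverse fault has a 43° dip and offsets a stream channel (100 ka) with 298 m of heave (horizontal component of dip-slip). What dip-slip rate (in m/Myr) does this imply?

4070 m/Myr

dip-slip = heave / cos(dip) = 298 m / cos(43°) = 407.5 m
rate = 407.5 m / 100 ka = 0.00407 m/yr = 4070 m/Myr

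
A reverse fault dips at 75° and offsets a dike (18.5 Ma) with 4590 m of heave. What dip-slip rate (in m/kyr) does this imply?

0.959 m/kyr

dip-slip = heave / cos(dip) = 4590 m / cos(75°) = 17730 m
rate = 17730 m / 18.5 Ma = 0.000959 m/yr = 0.959 m/kyr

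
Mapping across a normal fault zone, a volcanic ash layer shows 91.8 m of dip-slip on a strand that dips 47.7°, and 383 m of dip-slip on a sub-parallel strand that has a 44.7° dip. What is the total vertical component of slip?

337 m

throw_A = 91.8 × sin(47.7°) = 67.90 m
throw_B = 383 × sin(44.7°) = 269.4 m
total = 67.90 + 269.4 = 337 m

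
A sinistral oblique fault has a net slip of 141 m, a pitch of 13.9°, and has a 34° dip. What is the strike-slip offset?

strike-slip = net slip × cos(rake) = 141 m × cos(13.9°) = 137 m

137 m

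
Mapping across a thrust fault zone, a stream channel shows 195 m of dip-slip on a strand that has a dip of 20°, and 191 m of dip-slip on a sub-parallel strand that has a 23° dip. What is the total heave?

heave_A = 195 × cos(20°) = 183.2 m
heave_B = 191 × cos(23°) = 175.8 m
total = 183.2 + 175.8 = 359 m

359 m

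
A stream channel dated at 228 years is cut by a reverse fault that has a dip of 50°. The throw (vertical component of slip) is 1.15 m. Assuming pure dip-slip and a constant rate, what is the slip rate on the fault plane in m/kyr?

dip-slip = throw / sin(dip) = 1.15 m / sin(50°) = 1.501 m
rate = 1.501 m / 228 years = 0.00658 m/yr = 6.58 m/kyr

6.58 m/kyr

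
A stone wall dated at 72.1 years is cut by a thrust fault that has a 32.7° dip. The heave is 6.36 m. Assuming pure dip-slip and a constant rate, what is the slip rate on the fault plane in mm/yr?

105 mm/yr

dip-slip = heave / cos(dip) = 6.36 m / cos(32.7°) = 7.558 m
rate = 7.558 m / 72.1 years = 0.105 m/yr = 105 mm/yr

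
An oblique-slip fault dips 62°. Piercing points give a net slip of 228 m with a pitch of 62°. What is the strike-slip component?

107 m

strike-slip = net slip × cos(rake) = 228 m × cos(62°) = 107 m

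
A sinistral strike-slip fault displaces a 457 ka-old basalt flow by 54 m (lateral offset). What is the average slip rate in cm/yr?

0.0118 cm/yr

rate = 54 m / 457 ka = 0.000118 m/yr = 0.0118 cm/yr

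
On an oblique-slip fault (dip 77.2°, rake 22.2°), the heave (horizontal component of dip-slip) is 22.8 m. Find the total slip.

dip-slip = heave / cos(dip) = 22.8 / cos(77.2°) = 102.9 m
net slip = dip-slip / sin(rake) = 102.9 / sin(22.2°) = 272 m

272 m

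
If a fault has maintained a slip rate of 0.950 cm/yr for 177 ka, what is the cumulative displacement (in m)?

1680 m

slip = rate × time = 0.950 cm/yr × 177 ka = 1680 m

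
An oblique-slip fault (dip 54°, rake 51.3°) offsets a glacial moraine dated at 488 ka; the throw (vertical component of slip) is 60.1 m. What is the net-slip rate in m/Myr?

195 m/Myr

dip-slip = throw / sin(dip) = 60.1 / sin(54°) = 74.29 m
net slip = dip-slip / sin(rake) = 74.29 / sin(51.3°) = 95.19 m
rate = 95.19 m / 488 ka = 0.000195 m/yr = 195 m/Myr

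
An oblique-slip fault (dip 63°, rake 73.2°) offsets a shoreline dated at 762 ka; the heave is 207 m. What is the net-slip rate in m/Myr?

dip-slip = heave / cos(dip) = 207 / cos(63°) = 456 m
net slip = dip-slip / sin(rake) = 456 / sin(73.2°) = 476.3 m
rate = 476.3 m / 762 ka = 0.000625 m/yr = 625 m/Myr

625 m/Myr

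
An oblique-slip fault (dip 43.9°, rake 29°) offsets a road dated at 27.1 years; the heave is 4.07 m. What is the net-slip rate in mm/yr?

dip-slip = heave / cos(dip) = 4.07 / cos(43.9°) = 5.648 m
net slip = dip-slip / sin(rake) = 5.648 / sin(29°) = 11.65 m
rate = 11.65 m / 27.1 years = 0.430 m/yr = 430 mm/yr

430 mm/yr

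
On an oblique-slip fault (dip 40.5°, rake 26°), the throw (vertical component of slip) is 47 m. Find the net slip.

dip-slip = throw / sin(dip) = 47 / sin(40.5°) = 72.37 m
net slip = dip-slip / sin(rake) = 72.37 / sin(26°) = 165 m

165 m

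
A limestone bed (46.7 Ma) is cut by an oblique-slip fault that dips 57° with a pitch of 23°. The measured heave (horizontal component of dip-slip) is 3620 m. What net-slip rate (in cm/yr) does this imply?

0.0364 cm/yr

dip-slip = heave / cos(dip) = 3620 / cos(57°) = 6647 m
net slip = dip-slip / sin(rake) = 6647 / sin(23°) = 17010 m
rate = 17010 m / 46.7 Ma = 0.000364 m/yr = 0.0364 cm/yr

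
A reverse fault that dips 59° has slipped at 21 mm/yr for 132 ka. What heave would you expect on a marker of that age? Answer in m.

dip-slip = rate × time = 21 mm/yr × 132 ka = 2772 m
heave = dip-slip × cos(dip) = 2772 × cos(59°) = 1430 m

1430 m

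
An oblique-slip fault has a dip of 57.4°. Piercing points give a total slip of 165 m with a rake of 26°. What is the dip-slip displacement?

72.3 m

dip-slip = net slip × sin(rake) = 165 m × sin(26°) = 72.3 m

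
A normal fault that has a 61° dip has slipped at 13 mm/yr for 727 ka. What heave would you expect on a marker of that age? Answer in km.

dip-slip = rate × time = 13 mm/yr × 727 ka = 9451 m
heave = dip-slip × cos(dip) = 9451 × cos(61°) = 4580 m = 4.58 km

4.58 km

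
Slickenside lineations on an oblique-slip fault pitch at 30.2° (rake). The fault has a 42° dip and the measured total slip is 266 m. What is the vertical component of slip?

89.5 m

dip-slip = net slip × sin(rake) = 266 m × sin(30.2°) = 133.8 m
throw = dip-slip × sin(dip) = 133.8 × sin(42°) = 89.5 m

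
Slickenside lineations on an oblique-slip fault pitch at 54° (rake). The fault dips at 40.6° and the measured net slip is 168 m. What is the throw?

88.4 m

dip-slip = net slip × sin(rake) = 168 m × sin(54°) = 135.9 m
throw = dip-slip × sin(dip) = 135.9 × sin(40.6°) = 88.4 m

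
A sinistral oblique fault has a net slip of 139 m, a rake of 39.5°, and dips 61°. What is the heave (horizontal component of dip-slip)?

dip-slip = net slip × sin(rake) = 139 m × sin(39.5°) = 88.41 m
heave = dip-slip × cos(dip) = 88.41 × cos(61°) = 42.9 m

42.9 m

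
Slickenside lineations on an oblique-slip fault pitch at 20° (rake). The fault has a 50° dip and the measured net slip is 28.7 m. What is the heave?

dip-slip = net slip × sin(rake) = 28.7 m × sin(20°) = 9.816 m
heave = dip-slip × cos(dip) = 9.816 × cos(50°) = 6.31 m

6.31 m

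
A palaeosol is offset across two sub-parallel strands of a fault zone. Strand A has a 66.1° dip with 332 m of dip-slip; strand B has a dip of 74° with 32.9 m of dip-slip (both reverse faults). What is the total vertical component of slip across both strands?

throw_A = 332 × sin(66.1°) = 303.5 m
throw_B = 32.9 × sin(74°) = 31.63 m
total = 303.5 + 31.63 = 335 m

335 m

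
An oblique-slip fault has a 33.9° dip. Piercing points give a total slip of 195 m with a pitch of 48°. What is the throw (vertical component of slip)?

80.8 m

dip-slip = net slip × sin(rake) = 195 m × sin(48°) = 144.9 m
throw = dip-slip × sin(dip) = 144.9 × sin(33.9°) = 80.8 m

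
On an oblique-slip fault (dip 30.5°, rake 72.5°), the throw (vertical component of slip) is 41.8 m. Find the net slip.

86.4 m

dip-slip = throw / sin(dip) = 41.8 / sin(30.5°) = 82.36 m
net slip = dip-slip / sin(rake) = 82.36 / sin(72.5°) = 86.4 m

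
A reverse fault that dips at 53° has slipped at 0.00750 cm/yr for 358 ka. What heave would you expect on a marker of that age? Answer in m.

16.2 m

dip-slip = rate × time = 0.00750 cm/yr × 358 ka = 26.85 m
heave = dip-slip × cos(dip) = 26.85 × cos(53°) = 16.2 m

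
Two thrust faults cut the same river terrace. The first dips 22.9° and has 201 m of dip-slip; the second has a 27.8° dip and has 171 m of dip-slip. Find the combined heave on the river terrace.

336 m

heave_A = 201 × cos(22.9°) = 185.2 m
heave_B = 171 × cos(27.8°) = 151.3 m
total = 185.2 + 151.3 = 336 m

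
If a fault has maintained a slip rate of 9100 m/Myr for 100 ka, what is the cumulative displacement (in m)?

910 m

slip = rate × time = 9100 m/Myr × 100 ka = 910 m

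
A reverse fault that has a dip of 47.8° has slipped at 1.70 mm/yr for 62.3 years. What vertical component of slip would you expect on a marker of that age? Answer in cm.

7.85 cm

dip-slip = rate × time = 1.70 mm/yr × 62.3 years = 0.1059 m
throw = dip-slip × sin(dip) = 0.1059 × sin(47.8°) = 0.0785 m = 7.85 cm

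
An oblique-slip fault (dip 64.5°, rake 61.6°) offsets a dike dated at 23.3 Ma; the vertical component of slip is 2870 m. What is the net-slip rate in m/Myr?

dip-slip = throw / sin(dip) = 2870 / sin(64.5°) = 3180 m
net slip = dip-slip / sin(rake) = 3180 / sin(61.6°) = 3615 m
rate = 3615 m / 23.3 Ma = 0.000155 m/yr = 155 m/Myr

155 m/Myr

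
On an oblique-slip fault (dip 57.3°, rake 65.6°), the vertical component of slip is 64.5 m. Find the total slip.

84.2 m

dip-slip = throw / sin(dip) = 64.5 / sin(57.3°) = 76.65 m
net slip = dip-slip / sin(rake) = 76.65 / sin(65.6°) = 84.2 m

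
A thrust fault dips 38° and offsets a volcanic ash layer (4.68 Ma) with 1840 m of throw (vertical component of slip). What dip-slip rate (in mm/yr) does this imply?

0.639 mm/yr

dip-slip = throw / sin(dip) = 1840 m / sin(38°) = 2989 m
rate = 2989 m / 4.68 Ma = 0.000639 m/yr = 0.639 mm/yr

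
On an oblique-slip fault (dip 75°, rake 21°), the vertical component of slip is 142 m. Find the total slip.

410 m

dip-slip = throw / sin(dip) = 142 / sin(75°) = 147 m
net slip = dip-slip / sin(rake) = 147 / sin(21°) = 410 m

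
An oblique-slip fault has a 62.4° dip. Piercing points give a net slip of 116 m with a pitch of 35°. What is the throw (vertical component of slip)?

59 m

dip-slip = net slip × sin(rake) = 116 m × sin(35°) = 66.53 m
throw = dip-slip × sin(dip) = 66.53 × sin(62.4°) = 59 m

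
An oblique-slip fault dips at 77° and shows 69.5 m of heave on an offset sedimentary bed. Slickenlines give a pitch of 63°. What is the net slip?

dip-slip = heave / cos(dip) = 69.5 / cos(77°) = 309 m
net slip = dip-slip / sin(rake) = 309 / sin(63°) = 347 m

347 m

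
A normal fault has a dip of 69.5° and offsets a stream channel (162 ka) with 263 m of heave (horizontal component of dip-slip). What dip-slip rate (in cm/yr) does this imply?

dip-slip = heave / cos(dip) = 263 m / cos(69.5°) = 751 m
rate = 751 m / 162 ka = 0.00464 m/yr = 0.464 cm/yr

0.464 cm/yr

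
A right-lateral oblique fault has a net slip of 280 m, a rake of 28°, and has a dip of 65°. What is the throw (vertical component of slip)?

dip-slip = net slip × sin(rake) = 280 m × sin(28°) = 131.5 m
throw = dip-slip × sin(dip) = 131.5 × sin(65°) = 119 m

119 m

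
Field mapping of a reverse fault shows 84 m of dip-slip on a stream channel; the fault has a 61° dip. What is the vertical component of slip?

throw = dip-slip × sin(dip) = 84 m × sin(61°) = 73.5 m

73.5 m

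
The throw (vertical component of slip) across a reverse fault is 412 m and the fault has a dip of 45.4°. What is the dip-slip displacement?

579 m

dip-slip = throw / sin(dip) = 412 / sin(45.4°) = 579 m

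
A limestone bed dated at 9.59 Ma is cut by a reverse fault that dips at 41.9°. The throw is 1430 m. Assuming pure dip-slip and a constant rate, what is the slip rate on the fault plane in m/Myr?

dip-slip = throw / sin(dip) = 1430 m / sin(41.9°) = 2141 m
rate = 2141 m / 9.59 Ma = 0.000223 m/yr = 223 m/Myr

223 m/Myr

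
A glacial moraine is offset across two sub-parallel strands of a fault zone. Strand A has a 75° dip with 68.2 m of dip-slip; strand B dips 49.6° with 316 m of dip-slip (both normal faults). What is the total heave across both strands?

222 m

heave_A = 68.2 × cos(75°) = 17.65 m
heave_B = 316 × cos(49.6°) = 204.8 m
total = 17.65 + 204.8 = 222 m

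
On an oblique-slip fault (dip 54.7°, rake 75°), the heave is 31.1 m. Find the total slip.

dip-slip = heave / cos(dip) = 31.1 / cos(54.7°) = 53.82 m
net slip = dip-slip / sin(rake) = 53.82 / sin(75°) = 55.7 m

55.7 m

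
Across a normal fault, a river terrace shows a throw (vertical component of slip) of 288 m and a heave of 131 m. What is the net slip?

net slip = √(throw² + heave²) = √(288² + 131²) = 316 m

316 m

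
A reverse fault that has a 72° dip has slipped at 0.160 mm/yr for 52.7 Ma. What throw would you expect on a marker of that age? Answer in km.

dip-slip = rate × time = 0.160 mm/yr × 52.7 Ma = 8432 m
throw = dip-slip × sin(dip) = 8432 × sin(72°) = 8020 m = 8.02 km

8.02 km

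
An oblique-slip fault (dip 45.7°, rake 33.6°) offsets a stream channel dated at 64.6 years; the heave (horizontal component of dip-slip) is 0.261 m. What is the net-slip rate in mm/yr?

dip-slip = heave / cos(dip) = 0.261 / cos(45.7°) = 0.3737 m
net slip = dip-slip / sin(rake) = 0.3737 / sin(33.6°) = 0.6753 m
rate = 0.6753 m / 64.6 years = 0.0105 m/yr = 10.5 mm/yr

10.5 mm/yr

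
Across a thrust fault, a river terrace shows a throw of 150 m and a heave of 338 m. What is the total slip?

net slip = √(throw² + heave²) = √(150² + 338²) = 370 m

370 m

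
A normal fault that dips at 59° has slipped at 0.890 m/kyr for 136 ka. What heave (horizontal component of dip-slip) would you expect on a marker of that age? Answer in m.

dip-slip = rate × time = 0.890 m/kyr × 136 ka = 121 m
heave = dip-slip × cos(dip) = 121 × cos(59°) = 62.3 m

62.3 m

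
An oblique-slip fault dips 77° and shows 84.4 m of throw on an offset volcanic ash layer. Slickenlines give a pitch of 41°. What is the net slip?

132 m

dip-slip = throw / sin(dip) = 84.4 / sin(77°) = 86.62 m
net slip = dip-slip / sin(rake) = 86.62 / sin(41°) = 132 m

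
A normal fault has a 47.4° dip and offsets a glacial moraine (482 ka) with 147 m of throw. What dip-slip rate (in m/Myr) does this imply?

414 m/Myr

dip-slip = throw / sin(dip) = 147 m / sin(47.4°) = 199.7 m
rate = 199.7 m / 482 ka = 0.000414 m/yr = 414 m/Myr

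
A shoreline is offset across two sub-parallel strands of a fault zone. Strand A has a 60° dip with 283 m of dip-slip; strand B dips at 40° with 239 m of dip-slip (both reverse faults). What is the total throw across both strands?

399 m

throw_A = 283 × sin(60°) = 245.1 m
throw_B = 239 × sin(40°) = 153.6 m
total = 245.1 + 153.6 = 399 m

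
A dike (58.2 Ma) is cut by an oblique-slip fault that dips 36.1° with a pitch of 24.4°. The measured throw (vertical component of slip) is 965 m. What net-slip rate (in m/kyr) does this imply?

dip-slip = throw / sin(dip) = 965 / sin(36.1°) = 1638 m
net slip = dip-slip / sin(rake) = 1638 / sin(24.4°) = 3965 m
rate = 3965 m / 58.2 Ma = 0.0000681 m/yr = 0.0681 m/kyr

0.0681 m/kyr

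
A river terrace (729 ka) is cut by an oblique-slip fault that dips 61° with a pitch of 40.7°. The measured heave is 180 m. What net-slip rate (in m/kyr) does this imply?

dip-slip = heave / cos(dip) = 180 / cos(61°) = 371.3 m
net slip = dip-slip / sin(rake) = 371.3 / sin(40.7°) = 569.4 m
rate = 569.4 m / 729 ka = 0.000781 m/yr = 0.781 m/kyr

0.781 m/kyr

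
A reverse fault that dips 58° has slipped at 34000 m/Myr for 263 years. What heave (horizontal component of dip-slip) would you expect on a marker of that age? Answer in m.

4.74 m

dip-slip = rate × time = 34000 m/Myr × 263 years = 8.942 m
heave = dip-slip × cos(dip) = 8.942 × cos(58°) = 4.74 m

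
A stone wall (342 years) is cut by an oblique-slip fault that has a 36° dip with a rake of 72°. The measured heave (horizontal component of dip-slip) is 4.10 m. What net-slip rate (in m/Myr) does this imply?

dip-slip = heave / cos(dip) = 4.10 / cos(36°) = 5.068 m
net slip = dip-slip / sin(rake) = 5.068 / sin(72°) = 5.329 m
rate = 5.329 m / 342 years = 0.0156 m/yr = 15600 m/Myr

15600 m/Myr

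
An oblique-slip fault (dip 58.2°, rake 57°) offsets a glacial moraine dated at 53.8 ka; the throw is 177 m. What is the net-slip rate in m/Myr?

4620 m/Myr

dip-slip = throw / sin(dip) = 177 / sin(58.2°) = 208.3 m
net slip = dip-slip / sin(rake) = 208.3 / sin(57°) = 248.3 m
rate = 248.3 m / 53.8 ka = 0.00462 m/yr = 4620 m/Myr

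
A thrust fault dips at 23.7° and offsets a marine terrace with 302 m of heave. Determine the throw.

throw = heave × tan(dip) = 302 × tan(23.7°) = 133 m

133 m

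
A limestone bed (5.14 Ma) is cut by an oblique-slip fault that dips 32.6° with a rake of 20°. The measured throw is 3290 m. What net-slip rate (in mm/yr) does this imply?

dip-slip = throw / sin(dip) = 3290 / sin(32.6°) = 6106 m
net slip = dip-slip / sin(rake) = 6106 / sin(20°) = 17850 m
rate = 17850 m / 5.14 Ma = 0.00347 m/yr = 3.47 mm/yr

3.47 mm/yr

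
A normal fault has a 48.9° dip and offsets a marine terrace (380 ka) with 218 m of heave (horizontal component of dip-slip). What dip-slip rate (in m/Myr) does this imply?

dip-slip = heave / cos(dip) = 218 m / cos(48.9°) = 331.6 m
rate = 331.6 m / 380 ka = 0.000873 m/yr = 873 m/Myr

873 m/Myr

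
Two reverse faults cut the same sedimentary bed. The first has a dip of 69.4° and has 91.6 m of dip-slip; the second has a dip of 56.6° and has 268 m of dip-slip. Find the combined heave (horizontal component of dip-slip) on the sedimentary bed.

heave_A = 91.6 × cos(69.4°) = 32.23 m
heave_B = 268 × cos(56.6°) = 147.5 m
total = 32.23 + 147.5 = 180 m

180 m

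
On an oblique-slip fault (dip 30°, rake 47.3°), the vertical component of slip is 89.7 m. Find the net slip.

dip-slip = throw / sin(dip) = 89.7 / sin(30°) = 179.4 m
net slip = dip-slip / sin(rake) = 179.4 / sin(47.3°) = 244 m

244 m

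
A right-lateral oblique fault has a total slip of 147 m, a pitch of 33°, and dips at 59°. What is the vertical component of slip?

68.6 m

dip-slip = net slip × sin(rake) = 147 m × sin(33°) = 80.06 m
throw = dip-slip × sin(dip) = 80.06 × sin(59°) = 68.6 m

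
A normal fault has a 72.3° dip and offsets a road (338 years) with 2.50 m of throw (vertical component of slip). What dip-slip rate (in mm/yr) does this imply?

7.76 mm/yr

dip-slip = throw / sin(dip) = 2.50 m / sin(72.3°) = 2.624 m
rate = 2.624 m / 338 years = 0.00776 m/yr = 7.76 mm/yr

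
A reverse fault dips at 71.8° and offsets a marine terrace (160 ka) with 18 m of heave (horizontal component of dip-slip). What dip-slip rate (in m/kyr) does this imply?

0.360 m/kyr

dip-slip = heave / cos(dip) = 18 m / cos(71.8°) = 57.63 m
rate = 57.63 m / 160 ka = 0.000360 m/yr = 0.360 m/kyr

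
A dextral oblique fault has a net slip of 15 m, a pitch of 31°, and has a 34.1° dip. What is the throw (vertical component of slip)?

4.33 m

dip-slip = net slip × sin(rake) = 15 m × sin(31°) = 7.726 m
throw = dip-slip × sin(dip) = 7.726 × sin(34.1°) = 4.33 m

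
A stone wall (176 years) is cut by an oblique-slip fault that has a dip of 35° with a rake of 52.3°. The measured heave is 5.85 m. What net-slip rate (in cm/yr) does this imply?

5.13 cm/yr

dip-slip = heave / cos(dip) = 5.85 / cos(35°) = 7.142 m
net slip = dip-slip / sin(rake) = 7.142 / sin(52.3°) = 9.026 m
rate = 9.026 m / 176 years = 0.0513 m/yr = 5.13 cm/yr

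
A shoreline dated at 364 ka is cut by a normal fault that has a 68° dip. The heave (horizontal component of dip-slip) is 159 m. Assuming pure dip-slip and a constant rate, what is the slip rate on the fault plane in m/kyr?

1.17 m/kyr

dip-slip = heave / cos(dip) = 159 m / cos(68°) = 424.4 m
rate = 424.4 m / 364 ka = 0.00117 m/yr = 1.17 m/kyr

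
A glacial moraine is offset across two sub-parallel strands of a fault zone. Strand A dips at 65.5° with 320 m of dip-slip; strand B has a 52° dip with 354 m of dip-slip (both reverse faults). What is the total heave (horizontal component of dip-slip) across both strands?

heave_A = 320 × cos(65.5°) = 132.7 m
heave_B = 354 × cos(52°) = 217.9 m
total = 132.7 + 217.9 = 351 m

351 m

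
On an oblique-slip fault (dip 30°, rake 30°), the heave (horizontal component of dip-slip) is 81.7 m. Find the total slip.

189 m

dip-slip = heave / cos(dip) = 81.7 / cos(30°) = 94.34 m
net slip = dip-slip / sin(rake) = 94.34 / sin(30°) = 189 m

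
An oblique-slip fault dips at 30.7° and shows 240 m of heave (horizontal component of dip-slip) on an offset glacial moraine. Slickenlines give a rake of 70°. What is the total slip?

dip-slip = heave / cos(dip) = 240 / cos(30.7°) = 279.1 m
net slip = dip-slip / sin(rake) = 279.1 / sin(70°) = 297 m

297 m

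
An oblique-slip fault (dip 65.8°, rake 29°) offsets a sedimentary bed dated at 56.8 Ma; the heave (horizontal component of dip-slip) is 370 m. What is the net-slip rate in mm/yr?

dip-slip = heave / cos(dip) = 370 / cos(65.8°) = 902.6 m
net slip = dip-slip / sin(rake) = 902.6 / sin(29°) = 1862 m
rate = 1862 m / 56.8 Ma = 0.0000328 m/yr = 0.0328 mm/yr

0.0328 mm/yr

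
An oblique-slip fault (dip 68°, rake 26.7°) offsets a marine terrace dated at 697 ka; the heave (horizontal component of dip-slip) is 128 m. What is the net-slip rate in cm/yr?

0.109 cm/yr

dip-slip = heave / cos(dip) = 128 / cos(68°) = 341.7 m
net slip = dip-slip / sin(rake) = 341.7 / sin(26.7°) = 760.5 m
rate = 760.5 m / 697 ka = 0.00109 m/yr = 0.109 cm/yr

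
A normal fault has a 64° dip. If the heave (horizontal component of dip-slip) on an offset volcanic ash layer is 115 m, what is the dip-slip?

262 m

dip-slip = heave / cos(dip) = 115 / cos(64°) = 262 m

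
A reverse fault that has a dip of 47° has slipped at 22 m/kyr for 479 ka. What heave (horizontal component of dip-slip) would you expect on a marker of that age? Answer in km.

7.19 km

dip-slip = rate × time = 22 m/kyr × 479 ka = 10540 m
heave = dip-slip × cos(dip) = 10540 × cos(47°) = 7190 m = 7.19 km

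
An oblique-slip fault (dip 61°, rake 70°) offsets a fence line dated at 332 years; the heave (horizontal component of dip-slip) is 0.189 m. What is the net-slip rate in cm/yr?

0.125 cm/yr

dip-slip = heave / cos(dip) = 0.189 / cos(61°) = 0.3898 m
net slip = dip-slip / sin(rake) = 0.3898 / sin(70°) = 0.4149 m
rate = 0.4149 m / 332 years = 0.00125 m/yr = 0.125 cm/yr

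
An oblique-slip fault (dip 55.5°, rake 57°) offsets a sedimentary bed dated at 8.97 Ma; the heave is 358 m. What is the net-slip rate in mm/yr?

dip-slip = heave / cos(dip) = 358 / cos(55.5°) = 632.1 m
net slip = dip-slip / sin(rake) = 632.1 / sin(57°) = 753.6 m
rate = 753.6 m / 8.97 Ma = 0.0000840 m/yr = 0.0840 mm/yr

0.0840 mm/yr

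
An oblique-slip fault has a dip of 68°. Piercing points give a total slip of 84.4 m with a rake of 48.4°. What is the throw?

58.5 m

dip-slip = net slip × sin(rake) = 84.4 m × sin(48.4°) = 63.11 m
throw = dip-slip × sin(dip) = 63.11 × sin(68°) = 58.5 m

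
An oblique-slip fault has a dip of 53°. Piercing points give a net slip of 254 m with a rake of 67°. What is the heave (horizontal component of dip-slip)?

141 m

dip-slip = net slip × sin(rake) = 254 m × sin(67°) = 233.8 m
heave = dip-slip × cos(dip) = 233.8 × cos(53°) = 141 m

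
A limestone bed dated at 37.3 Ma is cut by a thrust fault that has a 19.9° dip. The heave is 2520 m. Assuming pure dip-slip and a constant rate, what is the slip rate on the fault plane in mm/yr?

0.0719 mm/yr

dip-slip = heave / cos(dip) = 2520 m / cos(19.9°) = 2680 m
rate = 2680 m / 37.3 Ma = 0.0000719 m/yr = 0.0719 mm/yr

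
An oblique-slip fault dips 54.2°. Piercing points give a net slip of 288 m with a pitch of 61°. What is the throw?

204 m

dip-slip = net slip × sin(rake) = 288 m × sin(61°) = 251.9 m
throw = dip-slip × sin(dip) = 251.9 × sin(54.2°) = 204 m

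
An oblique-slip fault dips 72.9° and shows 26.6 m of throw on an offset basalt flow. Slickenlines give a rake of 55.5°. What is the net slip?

dip-slip = throw / sin(dip) = 26.6 / sin(72.9°) = 27.83 m
net slip = dip-slip / sin(rake) = 27.83 / sin(55.5°) = 33.8 m

33.8 m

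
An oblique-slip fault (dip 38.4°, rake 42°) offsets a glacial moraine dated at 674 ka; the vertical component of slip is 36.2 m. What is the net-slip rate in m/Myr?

dip-slip = throw / sin(dip) = 36.2 / sin(38.4°) = 58.28 m
net slip = dip-slip / sin(rake) = 58.28 / sin(42°) = 87.10 m
rate = 87.10 m / 674 ka = 0.000129 m/yr = 129 m/Myr

129 m/Myr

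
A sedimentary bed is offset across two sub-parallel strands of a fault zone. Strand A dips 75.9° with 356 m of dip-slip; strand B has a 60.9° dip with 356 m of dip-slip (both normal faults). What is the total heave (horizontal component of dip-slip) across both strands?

260 m

heave_A = 356 × cos(75.9°) = 86.73 m
heave_B = 356 × cos(60.9°) = 173.1 m
total = 86.73 + 173.1 = 260 m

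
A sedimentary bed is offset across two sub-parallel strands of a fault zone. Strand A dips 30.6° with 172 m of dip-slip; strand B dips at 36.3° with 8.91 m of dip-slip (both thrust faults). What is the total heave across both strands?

heave_A = 172 × cos(30.6°) = 148 m
heave_B = 8.91 × cos(36.3°) = 7.181 m
total = 148 + 7.181 = 155 m

155 m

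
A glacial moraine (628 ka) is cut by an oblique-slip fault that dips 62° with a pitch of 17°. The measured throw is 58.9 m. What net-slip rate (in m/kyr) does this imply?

0.363 m/kyr

dip-slip = throw / sin(dip) = 58.9 / sin(62°) = 66.71 m
net slip = dip-slip / sin(rake) = 66.71 / sin(17°) = 228.2 m
rate = 228.2 m / 628 ka = 0.000363 m/yr = 0.363 m/kyr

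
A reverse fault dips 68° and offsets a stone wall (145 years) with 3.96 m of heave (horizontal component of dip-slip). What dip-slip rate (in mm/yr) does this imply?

72.9 mm/yr

dip-slip = heave / cos(dip) = 3.96 m / cos(68°) = 10.57 m
rate = 10.57 m / 145 years = 0.0729 m/yr = 72.9 mm/yr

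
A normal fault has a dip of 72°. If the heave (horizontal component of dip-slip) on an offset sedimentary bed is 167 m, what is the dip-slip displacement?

dip-slip = heave / cos(dip) = 167 / cos(72°) = 540 m

540 m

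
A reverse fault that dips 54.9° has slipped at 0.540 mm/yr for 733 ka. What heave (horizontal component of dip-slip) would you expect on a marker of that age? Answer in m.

228 m

dip-slip = rate × time = 0.540 mm/yr × 733 ka = 395.8 m
heave = dip-slip × cos(dip) = 395.8 × cos(54.9°) = 228 m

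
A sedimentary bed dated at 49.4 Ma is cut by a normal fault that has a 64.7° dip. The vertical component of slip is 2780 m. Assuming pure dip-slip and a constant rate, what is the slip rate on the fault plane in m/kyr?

dip-slip = throw / sin(dip) = 2780 m / sin(64.7°) = 3075 m
rate = 3075 m / 49.4 Ma = 0.0000622 m/yr = 0.0622 m/kyr

0.0622 m/kyr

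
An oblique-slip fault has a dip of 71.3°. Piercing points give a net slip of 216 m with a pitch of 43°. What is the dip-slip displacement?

147 m

dip-slip = net slip × sin(rake) = 216 m × sin(43°) = 147 m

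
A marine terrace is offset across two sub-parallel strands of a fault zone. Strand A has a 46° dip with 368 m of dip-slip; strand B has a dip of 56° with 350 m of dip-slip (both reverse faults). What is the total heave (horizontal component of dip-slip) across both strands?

heave_A = 368 × cos(46°) = 255.6 m
heave_B = 350 × cos(56°) = 195.7 m
total = 255.6 + 195.7 = 451 m

451 m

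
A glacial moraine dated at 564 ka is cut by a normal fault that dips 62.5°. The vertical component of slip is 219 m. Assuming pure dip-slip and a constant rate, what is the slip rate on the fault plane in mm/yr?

dip-slip = throw / sin(dip) = 219 m / sin(62.5°) = 246.9 m
rate = 246.9 m / 564 ka = 0.000438 m/yr = 0.438 mm/yr

0.438 mm/yr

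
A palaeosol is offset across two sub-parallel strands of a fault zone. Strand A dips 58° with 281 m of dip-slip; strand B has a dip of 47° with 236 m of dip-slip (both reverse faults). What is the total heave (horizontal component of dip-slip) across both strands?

310 m

heave_A = 281 × cos(58°) = 148.9 m
heave_B = 236 × cos(47°) = 161 m
total = 148.9 + 161 = 310 m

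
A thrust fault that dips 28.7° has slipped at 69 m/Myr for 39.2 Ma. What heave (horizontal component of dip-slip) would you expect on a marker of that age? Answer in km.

2.37 km

dip-slip = rate × time = 69 m/Myr × 39.2 Ma = 2705 m
heave = dip-slip × cos(dip) = 2705 × cos(28.7°) = 2370 m = 2.37 km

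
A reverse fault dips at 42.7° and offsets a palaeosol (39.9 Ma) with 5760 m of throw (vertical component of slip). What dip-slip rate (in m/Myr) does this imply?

213 m/Myr

dip-slip = throw / sin(dip) = 5760 m / sin(42.7°) = 8494 m
rate = 8494 m / 39.9 Ma = 0.000213 m/yr = 213 m/Myr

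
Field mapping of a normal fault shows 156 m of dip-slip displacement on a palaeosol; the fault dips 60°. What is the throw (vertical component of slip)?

throw = dip-slip × sin(dip) = 156 m × sin(60°) = 135 m

135 m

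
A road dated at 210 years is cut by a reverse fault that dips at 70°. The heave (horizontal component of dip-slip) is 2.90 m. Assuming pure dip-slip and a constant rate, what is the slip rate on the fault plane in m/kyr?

40.4 m/kyr

dip-slip = heave / cos(dip) = 2.90 m / cos(70°) = 8.479 m
rate = 8.479 m / 210 years = 0.0404 m/yr = 40.4 m/kyr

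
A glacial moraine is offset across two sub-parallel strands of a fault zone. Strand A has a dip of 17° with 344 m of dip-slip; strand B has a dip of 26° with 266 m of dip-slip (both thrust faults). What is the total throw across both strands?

217 m

throw_A = 344 × sin(17°) = 100.6 m
throw_B = 266 × sin(26°) = 116.6 m
total = 100.6 + 116.6 = 217 m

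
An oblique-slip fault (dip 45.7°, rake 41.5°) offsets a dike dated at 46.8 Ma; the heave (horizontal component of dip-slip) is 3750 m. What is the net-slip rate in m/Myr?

dip-slip = heave / cos(dip) = 3750 / cos(45.7°) = 5369 m
net slip = dip-slip / sin(rake) = 5369 / sin(41.5°) = 8103 m
rate = 8103 m / 46.8 Ma = 0.000173 m/yr = 173 m/Myr

173 m/Myr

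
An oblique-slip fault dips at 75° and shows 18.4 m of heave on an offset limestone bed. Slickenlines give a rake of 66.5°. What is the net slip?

dip-slip = heave / cos(dip) = 18.4 / cos(75°) = 71.09 m
net slip = dip-slip / sin(rake) = 71.09 / sin(66.5°) = 77.5 m

77.5 m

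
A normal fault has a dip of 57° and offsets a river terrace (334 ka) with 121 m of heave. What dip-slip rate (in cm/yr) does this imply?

0.0665 cm/yr

dip-slip = heave / cos(dip) = 121 m / cos(57°) = 222.2 m
rate = 222.2 m / 334 ka = 0.000665 m/yr = 0.0665 cm/yr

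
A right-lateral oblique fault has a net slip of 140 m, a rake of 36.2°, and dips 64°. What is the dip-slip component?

82.7 m

dip-slip = net slip × sin(rake) = 140 m × sin(36.2°) = 82.7 m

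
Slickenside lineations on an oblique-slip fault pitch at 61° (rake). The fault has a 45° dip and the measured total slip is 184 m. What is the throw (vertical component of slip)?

dip-slip = net slip × sin(rake) = 184 m × sin(61°) = 160.9 m
throw = dip-slip × sin(dip) = 160.9 × sin(45°) = 114 m

114 m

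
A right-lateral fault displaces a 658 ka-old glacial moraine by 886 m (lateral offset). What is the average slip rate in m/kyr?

1.35 m/kyr

rate = 886 m / 658 ka = 0.00135 m/yr = 1.35 m/kyr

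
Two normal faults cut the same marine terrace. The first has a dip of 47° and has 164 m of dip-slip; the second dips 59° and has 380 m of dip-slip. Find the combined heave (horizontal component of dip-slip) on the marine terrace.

heave_A = 164 × cos(47°) = 111.8 m
heave_B = 380 × cos(59°) = 195.7 m
total = 111.8 + 195.7 = 308 m

308 m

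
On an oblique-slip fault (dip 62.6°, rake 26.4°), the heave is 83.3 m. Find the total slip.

407 m

dip-slip = heave / cos(dip) = 83.3 / cos(62.6°) = 181 m
net slip = dip-slip / sin(rake) = 181 / sin(26.4°) = 407 m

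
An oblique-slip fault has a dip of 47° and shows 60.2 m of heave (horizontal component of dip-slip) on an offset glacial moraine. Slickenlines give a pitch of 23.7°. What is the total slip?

dip-slip = heave / cos(dip) = 60.2 / cos(47°) = 88.27 m
net slip = dip-slip / sin(rake) = 88.27 / sin(23.7°) = 220 m

220 m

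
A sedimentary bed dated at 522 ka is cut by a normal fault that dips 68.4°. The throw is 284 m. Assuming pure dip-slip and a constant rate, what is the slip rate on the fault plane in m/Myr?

585 m/Myr

dip-slip = throw / sin(dip) = 284 m / sin(68.4°) = 305.4 m
rate = 305.4 m / 522 ka = 0.000585 m/yr = 585 m/Myr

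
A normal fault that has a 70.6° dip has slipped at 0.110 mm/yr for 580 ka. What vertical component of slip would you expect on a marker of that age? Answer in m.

60.2 m

dip-slip = rate × time = 0.110 mm/yr × 580 ka = 63.80 m
throw = dip-slip × sin(dip) = 63.80 × sin(70.6°) = 60.2 m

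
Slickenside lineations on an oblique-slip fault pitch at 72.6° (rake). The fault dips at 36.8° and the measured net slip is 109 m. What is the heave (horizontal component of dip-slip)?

dip-slip = net slip × sin(rake) = 109 m × sin(72.6°) = 104 m
heave = dip-slip × cos(dip) = 104 × cos(36.8°) = 83.3 m

83.3 m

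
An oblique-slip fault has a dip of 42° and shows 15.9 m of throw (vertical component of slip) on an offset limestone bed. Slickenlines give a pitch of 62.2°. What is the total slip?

26.9 m

dip-slip = throw / sin(dip) = 15.9 / sin(42°) = 23.76 m
net slip = dip-slip / sin(rake) = 23.76 / sin(62.2°) = 26.9 m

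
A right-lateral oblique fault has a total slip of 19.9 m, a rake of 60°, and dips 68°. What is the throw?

dip-slip = net slip × sin(rake) = 19.9 m × sin(60°) = 17.23 m
throw = dip-slip × sin(dip) = 17.23 × sin(68°) = 16 m

16 m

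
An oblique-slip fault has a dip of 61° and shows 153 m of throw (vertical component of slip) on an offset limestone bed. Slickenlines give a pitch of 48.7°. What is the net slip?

233 m

dip-slip = throw / sin(dip) = 153 / sin(61°) = 174.9 m
net slip = dip-slip / sin(rake) = 174.9 / sin(48.7°) = 233 m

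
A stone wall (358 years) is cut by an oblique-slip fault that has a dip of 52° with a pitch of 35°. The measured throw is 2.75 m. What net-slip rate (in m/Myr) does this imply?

17000 m/Myr

dip-slip = throw / sin(dip) = 2.75 / sin(52°) = 3.490 m
net slip = dip-slip / sin(rake) = 3.490 / sin(35°) = 6.084 m
rate = 6.084 m / 358 years = 0.0170 m/yr = 17000 m/Myr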